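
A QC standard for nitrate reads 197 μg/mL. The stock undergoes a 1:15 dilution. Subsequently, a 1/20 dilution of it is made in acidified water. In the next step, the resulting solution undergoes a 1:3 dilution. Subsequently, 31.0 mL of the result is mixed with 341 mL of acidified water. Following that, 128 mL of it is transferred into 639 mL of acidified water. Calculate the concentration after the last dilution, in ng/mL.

3.04 ng/mL

Overall dilution factor = 15 × 20 × 3 × 12 × 5.992 = 6.47 × 10⁴.
197 μg/mL / 6.47 × 10⁴ = 3.04 × 10⁻³ μg/mL = 3.04 ng/mL.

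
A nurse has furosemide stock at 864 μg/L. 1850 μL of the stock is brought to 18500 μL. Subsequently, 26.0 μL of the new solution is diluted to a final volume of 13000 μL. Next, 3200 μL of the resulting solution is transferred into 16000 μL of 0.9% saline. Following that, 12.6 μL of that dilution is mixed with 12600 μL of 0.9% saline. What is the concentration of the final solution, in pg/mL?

Overall dilution factor = 10 × 500 × 6 × 1001 = 3.00 × 10⁷.
864 μg/L / 3.00 × 10⁷ = 2.88 × 10⁻⁵ μg/L = 0.0288 pg/mL.

0.0288 pg/mL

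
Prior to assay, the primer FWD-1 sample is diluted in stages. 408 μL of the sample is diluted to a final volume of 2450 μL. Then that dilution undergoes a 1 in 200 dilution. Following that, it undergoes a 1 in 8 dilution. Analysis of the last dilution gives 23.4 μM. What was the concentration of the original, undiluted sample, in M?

Overall dilution factor = 6.005 × 200 × 8 = 9608.
Original = 23.4 μM × 9608 = 2.25 × 10⁵ μM = 0.225 M.

0.225 M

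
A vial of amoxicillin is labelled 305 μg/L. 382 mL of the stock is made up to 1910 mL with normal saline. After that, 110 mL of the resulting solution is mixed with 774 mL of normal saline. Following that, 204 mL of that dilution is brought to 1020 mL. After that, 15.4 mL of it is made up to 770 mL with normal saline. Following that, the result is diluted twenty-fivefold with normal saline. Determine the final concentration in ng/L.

1.21 ng/L

Overall dilution factor = 5 × 8.036 × 5 × 50 × 25 = 2.51 × 10⁵.
305 μg/L / 2.51 × 10⁵ = 1.21 × 10⁻³ μg/L = 1.21 ng/L.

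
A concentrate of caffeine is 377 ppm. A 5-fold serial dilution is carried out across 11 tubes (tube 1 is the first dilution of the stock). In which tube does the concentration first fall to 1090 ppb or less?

tube 4

Tube n has concentration 377 ppm / 5ⁿ.
Need 5ⁿ ≥ 377 ppm / 1090 ppb = 346, so n ≥ 3.63.
First such tube: n = 4.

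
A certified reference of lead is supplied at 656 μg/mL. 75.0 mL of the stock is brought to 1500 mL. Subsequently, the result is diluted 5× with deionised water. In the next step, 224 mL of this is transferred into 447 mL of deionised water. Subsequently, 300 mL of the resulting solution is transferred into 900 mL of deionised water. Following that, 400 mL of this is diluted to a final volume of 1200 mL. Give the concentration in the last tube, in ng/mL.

Overall dilution factor = 20 × 5 × 2.996 × 4 × 3 = 3595.
656 μg/mL / 3595 = 0.182 μg/mL = 182 ng/mL.

182 ng/mL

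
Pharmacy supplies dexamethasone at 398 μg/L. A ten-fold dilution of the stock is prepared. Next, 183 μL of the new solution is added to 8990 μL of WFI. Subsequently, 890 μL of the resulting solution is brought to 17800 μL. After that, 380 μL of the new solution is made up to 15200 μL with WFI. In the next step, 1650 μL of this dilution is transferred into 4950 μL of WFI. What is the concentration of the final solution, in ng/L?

0.248 ng/L

Overall dilution factor = 10 × 50.13 × 20 × 40 × 4 = 1.60 × 10⁶.
398 μg/L / 1.60 × 10⁶ = 2.48 × 10⁻⁴ μg/L = 0.248 ng/L.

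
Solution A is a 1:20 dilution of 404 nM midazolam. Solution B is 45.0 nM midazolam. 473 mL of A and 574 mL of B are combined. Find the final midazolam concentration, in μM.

0.0338 μM

C_A = 404 nM / 20 = 20.2 nM.
C_mix = (C_A·V_A + C_B·V_B)/(V_A + V_B) = (20.2×473 + 45.0×574) / 1047 = 33.8 nM = 0.0338 μM.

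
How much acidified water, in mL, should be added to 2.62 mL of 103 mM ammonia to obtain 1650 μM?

161 mL

1650 μM = 1.65 mM.
V₂ = C₁V₁/C₂ = 103 × 2.62 / 1.65 = 164 mL.
Diluent to add = V₂ − V₁ = 164 − 2.62 = 161 mL.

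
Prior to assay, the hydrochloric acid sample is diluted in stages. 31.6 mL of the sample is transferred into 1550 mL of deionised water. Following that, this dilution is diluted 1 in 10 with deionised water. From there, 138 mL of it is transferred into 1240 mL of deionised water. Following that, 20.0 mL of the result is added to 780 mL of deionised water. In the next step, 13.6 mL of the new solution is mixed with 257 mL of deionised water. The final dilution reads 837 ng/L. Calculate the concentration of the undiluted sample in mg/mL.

3.33 mg/mL

Overall dilution factor = 50.05 × 10 × 9.986 × 40 × 19.90 = 3.98 × 10⁶.
Original = 837 ng/L × 3.98 × 10⁶ = 3.33 × 10⁹ ng/L = 3.33 mg/mL.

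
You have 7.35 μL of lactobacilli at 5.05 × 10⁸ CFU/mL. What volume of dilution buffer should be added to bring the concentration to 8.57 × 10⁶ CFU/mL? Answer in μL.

V₂ = C₁V₁/C₂ = 5.05 × 10⁸ × 7.35 / 8.57 × 10⁶ = 433 μL.
Diluent to add = V₂ − V₁ = 433 − 7.35 = 426 μL.

426 μL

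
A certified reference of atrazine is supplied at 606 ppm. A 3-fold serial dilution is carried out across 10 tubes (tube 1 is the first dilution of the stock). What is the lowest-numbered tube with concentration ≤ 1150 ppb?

Tube n has concentration 606 ppm / 3ⁿ.
Need 3ⁿ ≥ 606 ppm / 1150 ppb = 527, so n ≥ 5.70.
First such tube: n = 6.

tube 6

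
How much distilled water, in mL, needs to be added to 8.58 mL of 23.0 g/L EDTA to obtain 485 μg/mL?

398 mL

485 μg/mL = 0.485 g/L.
V₂ = C₁V₁/C₂ = 23.0 × 8.58 / 0.485 = 407 mL.
Diluent to add = V₂ − V₁ = 407 − 8.58 = 398 mL.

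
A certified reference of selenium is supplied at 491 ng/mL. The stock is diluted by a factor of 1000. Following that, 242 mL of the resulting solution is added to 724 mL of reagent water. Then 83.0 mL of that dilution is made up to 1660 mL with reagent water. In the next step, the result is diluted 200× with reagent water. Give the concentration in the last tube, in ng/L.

Overall dilution factor = 1000 × 3.992 × 20 × 200 = 1.60 × 10⁷.
491 ng/mL / 1.60 × 10⁷ = 3.08 × 10⁻⁵ ng/mL = 0.0308 ng/L.

0.0308 ng/L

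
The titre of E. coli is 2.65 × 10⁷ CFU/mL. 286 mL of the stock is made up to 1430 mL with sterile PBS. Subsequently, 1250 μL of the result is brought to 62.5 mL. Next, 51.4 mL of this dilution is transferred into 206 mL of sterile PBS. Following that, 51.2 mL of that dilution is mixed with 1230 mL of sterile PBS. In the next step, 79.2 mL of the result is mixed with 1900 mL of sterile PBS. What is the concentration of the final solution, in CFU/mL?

33.8 CFU/mL

Overall dilution factor = 5 × 50 × 5.008 × 25.02 × 24.99 = 7.83 × 10⁵.
2.65 × 10⁷ CFU/mL / 7.83 × 10⁵ = 33.8 CFU/mL.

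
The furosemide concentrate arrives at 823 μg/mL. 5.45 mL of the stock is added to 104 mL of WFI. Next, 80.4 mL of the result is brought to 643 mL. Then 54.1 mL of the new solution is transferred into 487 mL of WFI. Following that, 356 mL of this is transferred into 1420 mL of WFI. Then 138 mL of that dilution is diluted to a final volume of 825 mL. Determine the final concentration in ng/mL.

17.2 ng/mL

Overall dilution factor = 20.08 × 7.998 × 10.00 × 4.989 × 5.978 = 4.79 × 10⁴.
823 μg/mL / 4.79 × 10⁴ = 0.0172 μg/mL = 17.2 ng/mL.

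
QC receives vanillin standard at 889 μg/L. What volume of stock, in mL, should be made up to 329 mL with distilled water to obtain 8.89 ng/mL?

8.89 ng/mL = 8.89 μg/L.
V₁ = C₂V₂/C₁ = 8.89 × 329 / 889 = 3.29 mL.

3.29 mL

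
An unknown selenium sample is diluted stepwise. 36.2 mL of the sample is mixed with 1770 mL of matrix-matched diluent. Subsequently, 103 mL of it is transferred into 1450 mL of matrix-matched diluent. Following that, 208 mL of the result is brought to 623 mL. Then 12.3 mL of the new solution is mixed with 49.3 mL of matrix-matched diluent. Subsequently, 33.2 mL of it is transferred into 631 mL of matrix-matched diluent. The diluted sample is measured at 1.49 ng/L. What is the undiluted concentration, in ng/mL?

Overall dilution factor = 49.90 × 15.08 × 2.995 × 5.008 × 20.01 = 2.26 × 10⁵.
Original = 1.49 ng/L × 2.26 × 10⁵ = 3.36 × 10⁵ ng/L = 336 ng/mL.

336 ng/mL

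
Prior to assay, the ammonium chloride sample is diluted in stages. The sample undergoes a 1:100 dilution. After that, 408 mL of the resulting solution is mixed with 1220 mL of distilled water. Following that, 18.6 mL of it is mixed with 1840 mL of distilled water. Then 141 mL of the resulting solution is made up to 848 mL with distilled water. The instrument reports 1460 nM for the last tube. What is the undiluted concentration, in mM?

Overall dilution factor = 100 × 3.990 × 99.92 × 6.014 = 2.40 × 10⁵.
Original = 1460 nM × 2.40 × 10⁵ = 3.50 × 10⁸ nM = 350 mM.

350 mM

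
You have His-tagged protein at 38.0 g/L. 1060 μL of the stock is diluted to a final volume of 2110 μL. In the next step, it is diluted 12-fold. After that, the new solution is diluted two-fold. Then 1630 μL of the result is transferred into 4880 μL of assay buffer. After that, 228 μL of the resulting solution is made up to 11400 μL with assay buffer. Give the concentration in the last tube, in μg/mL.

Overall dilution factor = 1.991 × 12 × 2 × 3.994 × 50 = 9540.
38.0 g/L / 9540 = 3.98 × 10⁻³ g/L = 3.98 μg/mL.

3.98 μg/mL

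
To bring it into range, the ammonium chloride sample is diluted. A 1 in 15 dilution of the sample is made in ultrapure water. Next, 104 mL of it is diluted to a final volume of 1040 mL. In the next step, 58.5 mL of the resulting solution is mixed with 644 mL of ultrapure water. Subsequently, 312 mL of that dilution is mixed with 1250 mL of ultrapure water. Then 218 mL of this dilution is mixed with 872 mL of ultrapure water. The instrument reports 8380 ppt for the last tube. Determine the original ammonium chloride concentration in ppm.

Overall dilution factor = 15 × 10 × 12.01 × 5.006 × 5 = 4.51 × 10⁴.
Original = 8380 ppt × 4.51 × 10⁴ = 3.78 × 10⁸ ppt = 378 ppm.

378 ppm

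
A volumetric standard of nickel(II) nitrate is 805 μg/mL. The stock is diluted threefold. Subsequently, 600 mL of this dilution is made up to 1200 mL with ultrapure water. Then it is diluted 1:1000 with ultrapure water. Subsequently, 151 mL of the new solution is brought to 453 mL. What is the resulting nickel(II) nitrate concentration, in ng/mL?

44.7 ng/mL

Overall dilution factor = 3 × 2 × 1000 × 3 = 1.80 × 10⁴.
805 μg/mL / 1.80 × 10⁴ = 0.0447 μg/mL = 44.7 ng/mL.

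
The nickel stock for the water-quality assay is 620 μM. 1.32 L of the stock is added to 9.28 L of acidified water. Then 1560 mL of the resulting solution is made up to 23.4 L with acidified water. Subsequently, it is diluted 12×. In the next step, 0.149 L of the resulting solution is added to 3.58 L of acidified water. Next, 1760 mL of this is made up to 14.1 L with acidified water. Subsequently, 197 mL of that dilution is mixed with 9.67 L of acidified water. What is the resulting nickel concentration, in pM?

42.7 pM

Overall dilution factor = 8.030 × 15 × 12 × 25.03 × 8.011 × 50.09 = 1.45 × 10⁷.
620 μM / 1.45 × 10⁷ = 4.27 × 10⁻⁵ μM = 42.7 pM.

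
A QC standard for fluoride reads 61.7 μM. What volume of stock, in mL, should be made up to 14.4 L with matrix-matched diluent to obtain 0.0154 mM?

0.0154 mM = 15.4 μM.
V₁ = C₂V₂/C₁ = 15.4 × 14.4 / 61.7 = 3.59 L = 3590 mL.

3590 mL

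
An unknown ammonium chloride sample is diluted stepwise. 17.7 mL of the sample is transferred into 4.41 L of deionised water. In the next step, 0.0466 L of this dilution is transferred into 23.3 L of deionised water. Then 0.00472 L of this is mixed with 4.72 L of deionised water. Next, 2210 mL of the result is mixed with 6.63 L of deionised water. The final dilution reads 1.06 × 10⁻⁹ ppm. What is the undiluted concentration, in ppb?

532 ppb

Overall dilution factor = 250.2 × 501 × 1001 × 4 = 5.02 × 10⁸.
Original = 1.06 × 10⁻⁹ ppm × 5.02 × 10⁸ = 0.532 ppm = 532 ppb.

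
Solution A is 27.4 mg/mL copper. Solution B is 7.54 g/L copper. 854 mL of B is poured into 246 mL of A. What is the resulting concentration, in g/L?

C_B = 7.54 g/L = 7.54 mg/mL.
C_mix = (C_A·V_A + C_B·V_B)/(V_A + V_B) = (27.4×246 + 7.54×854) / 1100 = 12.0 mg/mL = 12.0 g/L.

12.0 g/L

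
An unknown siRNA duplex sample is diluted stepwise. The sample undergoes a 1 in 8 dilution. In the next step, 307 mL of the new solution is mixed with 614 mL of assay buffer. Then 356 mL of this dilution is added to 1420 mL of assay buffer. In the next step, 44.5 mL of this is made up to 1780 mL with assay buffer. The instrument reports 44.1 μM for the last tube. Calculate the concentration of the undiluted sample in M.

Overall dilution factor = 8 × 3 × 4.989 × 40 = 4789.
Original = 44.1 μM × 4789 = 2.11 × 10⁵ μM = 0.211 M.

0.211 M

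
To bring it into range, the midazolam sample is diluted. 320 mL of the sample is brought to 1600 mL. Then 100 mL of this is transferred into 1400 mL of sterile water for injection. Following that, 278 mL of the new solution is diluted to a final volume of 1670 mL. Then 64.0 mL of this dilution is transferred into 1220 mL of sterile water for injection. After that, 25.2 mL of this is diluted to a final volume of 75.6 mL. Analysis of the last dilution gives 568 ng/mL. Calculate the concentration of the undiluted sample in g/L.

Overall dilution factor = 5 × 15 × 6.007 × 20.06 × 3 = 2.71 × 10⁴.
Original = 568 ng/mL × 2.71 × 10⁴ = 1.54 × 10⁷ ng/mL = 15.4 g/L.

15.4 g/L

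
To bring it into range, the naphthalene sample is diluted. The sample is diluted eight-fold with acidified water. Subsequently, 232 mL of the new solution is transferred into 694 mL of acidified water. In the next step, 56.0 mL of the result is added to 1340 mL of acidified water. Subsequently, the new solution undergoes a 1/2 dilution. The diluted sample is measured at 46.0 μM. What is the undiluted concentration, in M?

0.0732 M

Overall dilution factor = 8 × 3.991 × 24.93 × 2 = 1592.
Original = 46.0 μM × 1592 = 7.32 × 10⁴ μM = 0.0732 M.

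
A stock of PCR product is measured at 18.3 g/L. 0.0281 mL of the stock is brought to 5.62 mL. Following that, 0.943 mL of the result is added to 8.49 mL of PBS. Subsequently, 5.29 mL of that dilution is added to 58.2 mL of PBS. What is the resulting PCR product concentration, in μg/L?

762 μg/L

Overall dilution factor = 200 × 10.00 × 12.00 = 2.40 × 10⁴.
18.3 g/L / 2.40 × 10⁴ = 7.62 × 10⁻⁴ g/L = 762 μg/L.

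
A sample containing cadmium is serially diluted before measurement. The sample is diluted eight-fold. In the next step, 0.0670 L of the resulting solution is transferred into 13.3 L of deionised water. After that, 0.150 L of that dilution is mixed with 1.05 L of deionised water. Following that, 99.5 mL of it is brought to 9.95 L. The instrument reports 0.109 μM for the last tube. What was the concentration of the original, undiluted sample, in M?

Overall dilution factor = 8 × 199.5 × 8 × 100 = 1.28 × 10⁶.
Original = 0.109 μM × 1.28 × 10⁶ = 1.39 × 10⁵ μM = 0.139 M.

0.139 M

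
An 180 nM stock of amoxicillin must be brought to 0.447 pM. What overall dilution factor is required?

4.03 × 10⁵

Factor = C₀/C_target = 180 nM / 0.447 pM = 4.03 × 10⁵.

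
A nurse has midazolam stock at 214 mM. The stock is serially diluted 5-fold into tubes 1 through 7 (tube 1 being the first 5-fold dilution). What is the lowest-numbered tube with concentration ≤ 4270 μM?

tube 3

Tube n has concentration 214 mM / 5ⁿ.
Need 5ⁿ ≥ 214 mM / 4270 μM = 50.1, so n ≥ 2.43.
First such tube: n = 3.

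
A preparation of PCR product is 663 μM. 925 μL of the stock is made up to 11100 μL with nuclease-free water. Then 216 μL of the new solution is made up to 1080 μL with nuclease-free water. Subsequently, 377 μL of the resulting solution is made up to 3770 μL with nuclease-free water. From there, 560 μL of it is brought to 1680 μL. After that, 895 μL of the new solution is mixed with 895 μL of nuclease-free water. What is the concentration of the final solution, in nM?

Overall dilution factor = 12 × 5 × 10 × 3 × 2 = 3600.
663 μM / 3600 = 0.184 μM = 184 nM.

184 nM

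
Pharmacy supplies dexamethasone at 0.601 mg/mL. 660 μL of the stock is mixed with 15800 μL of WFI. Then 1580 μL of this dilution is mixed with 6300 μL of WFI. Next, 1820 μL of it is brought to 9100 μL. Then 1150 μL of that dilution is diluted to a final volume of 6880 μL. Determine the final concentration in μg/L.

Overall dilution factor = 24.94 × 4.987 × 5 × 5.983 = 3721.
0.601 mg/mL / 3721 = 1.62 × 10⁻⁴ mg/mL = 162 μg/L.

162 μg/L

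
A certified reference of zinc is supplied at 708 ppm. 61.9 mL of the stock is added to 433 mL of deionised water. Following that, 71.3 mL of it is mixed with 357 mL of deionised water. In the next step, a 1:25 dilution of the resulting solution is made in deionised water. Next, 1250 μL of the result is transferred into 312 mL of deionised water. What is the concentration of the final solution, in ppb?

2.35 ppb

Overall dilution factor = 7.995 × 6.007 × 25 × 250.6 = 3.01 × 10⁵.
708 ppm / 3.01 × 10⁵ = 2.35 × 10⁻³ ppm = 2.35 ppb.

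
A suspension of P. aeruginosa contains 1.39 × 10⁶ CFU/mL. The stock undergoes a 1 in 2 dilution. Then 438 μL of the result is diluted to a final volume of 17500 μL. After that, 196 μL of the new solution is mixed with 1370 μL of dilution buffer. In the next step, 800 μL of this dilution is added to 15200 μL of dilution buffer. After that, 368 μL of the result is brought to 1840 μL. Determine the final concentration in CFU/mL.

Overall dilution factor = 2 × 39.95 × 7.990 × 20 × 5 = 6.38 × 10⁴.
1.39 × 10⁶ CFU/mL / 6.38 × 10⁴ = 21.8 CFU/mL.

21.8 CFU/mL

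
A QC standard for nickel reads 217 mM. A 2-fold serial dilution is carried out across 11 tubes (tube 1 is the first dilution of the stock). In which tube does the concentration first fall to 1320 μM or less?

tube 8

Tube n has concentration 217 mM / 2ⁿ.
Need 2ⁿ ≥ 217 mM / 1320 μM = 164, so n ≥ 7.36.
First such tube: n = 8.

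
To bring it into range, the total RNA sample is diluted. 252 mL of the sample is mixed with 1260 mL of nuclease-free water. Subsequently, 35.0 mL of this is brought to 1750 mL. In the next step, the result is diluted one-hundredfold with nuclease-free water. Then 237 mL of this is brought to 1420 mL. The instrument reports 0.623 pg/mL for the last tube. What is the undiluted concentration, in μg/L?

Overall dilution factor = 6 × 50 × 100 × 5.992 = 1.80 × 10⁵.
Original = 0.623 pg/mL × 1.80 × 10⁵ = 1.12 × 10⁵ pg/mL = 112 μg/L.

112 μg/L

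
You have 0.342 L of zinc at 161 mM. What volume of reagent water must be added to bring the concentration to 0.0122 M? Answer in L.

0.0122 M = 12.2 mM.
V₂ = C₁V₁/C₂ = 161 × 0.342 / 12.2 = 4.51 L.
Diluent to add = V₂ − V₁ = 4.51 − 0.342 = 4.17 L.

4.17 L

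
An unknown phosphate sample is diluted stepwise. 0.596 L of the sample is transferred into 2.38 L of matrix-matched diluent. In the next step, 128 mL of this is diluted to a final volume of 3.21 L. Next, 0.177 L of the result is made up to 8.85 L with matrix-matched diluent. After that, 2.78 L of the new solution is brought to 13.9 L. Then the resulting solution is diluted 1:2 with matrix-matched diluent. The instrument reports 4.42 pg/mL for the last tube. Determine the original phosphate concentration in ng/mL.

277 ng/mL

Overall dilution factor = 4.993 × 25.08 × 50 × 5 × 2 = 6.26 × 10⁴.
Original = 4.42 pg/mL × 6.26 × 10⁴ = 2.77 × 10⁵ pg/mL = 277 ng/mL.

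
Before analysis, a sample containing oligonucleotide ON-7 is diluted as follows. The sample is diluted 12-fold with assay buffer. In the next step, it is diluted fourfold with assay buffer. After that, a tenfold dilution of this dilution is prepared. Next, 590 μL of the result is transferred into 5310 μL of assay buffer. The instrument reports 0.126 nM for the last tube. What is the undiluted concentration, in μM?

Overall dilution factor = 12 × 4 × 10 × 10 = 4800.
Original = 0.126 nM × 4800 = 605 nM = 0.605 μM.

0.605 μM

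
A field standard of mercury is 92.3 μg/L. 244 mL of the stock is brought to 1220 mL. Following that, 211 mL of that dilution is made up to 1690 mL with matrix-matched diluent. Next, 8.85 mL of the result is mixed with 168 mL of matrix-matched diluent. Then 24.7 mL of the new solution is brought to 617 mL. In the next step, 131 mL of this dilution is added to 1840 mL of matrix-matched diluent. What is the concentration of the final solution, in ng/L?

0.307 ng/L

Overall dilution factor = 5 × 8.009 × 19.98 × 24.98 × 15.05 = 3.01 × 10⁵.
92.3 μg/L / 3.01 × 10⁵ = 3.07 × 10⁻⁴ μg/L = 0.307 ng/L.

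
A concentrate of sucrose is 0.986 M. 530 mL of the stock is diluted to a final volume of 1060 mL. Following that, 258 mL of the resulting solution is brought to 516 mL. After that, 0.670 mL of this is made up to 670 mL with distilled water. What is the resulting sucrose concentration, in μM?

Overall dilution factor = 2 × 2 × 1000 = 4000.
0.986 M / 4000 = 2.47 × 10⁻⁴ M = 247 μM.

247 μM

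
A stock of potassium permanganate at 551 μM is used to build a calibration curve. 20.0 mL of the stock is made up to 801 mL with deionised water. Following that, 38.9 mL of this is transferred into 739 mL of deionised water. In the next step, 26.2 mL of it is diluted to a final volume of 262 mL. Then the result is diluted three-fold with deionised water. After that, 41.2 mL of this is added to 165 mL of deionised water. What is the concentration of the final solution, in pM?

4580 pM

Overall dilution factor = 40.05 × 20.00 × 10 × 3 × 5.005 = 1.20 × 10⁵.
551 μM / 1.20 × 10⁵ = 4.58 × 10⁻³ μM = 4580 pM.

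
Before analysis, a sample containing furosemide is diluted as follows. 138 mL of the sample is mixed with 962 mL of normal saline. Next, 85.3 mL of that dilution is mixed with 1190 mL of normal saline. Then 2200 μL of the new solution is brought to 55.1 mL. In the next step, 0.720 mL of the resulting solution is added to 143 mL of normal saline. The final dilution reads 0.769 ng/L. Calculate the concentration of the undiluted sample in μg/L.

458 μg/L

Overall dilution factor = 7.971 × 14.95 × 25.05 × 199.6 = 5.96 × 10⁵.
Original = 0.769 ng/L × 5.96 × 10⁵ = 4.58 × 10⁵ ng/L = 458 μg/L.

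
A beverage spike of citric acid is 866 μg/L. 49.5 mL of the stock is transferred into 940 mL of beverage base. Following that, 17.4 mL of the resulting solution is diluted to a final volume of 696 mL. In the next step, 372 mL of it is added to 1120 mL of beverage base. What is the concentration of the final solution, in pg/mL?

Overall dilution factor = 19.99 × 40 × 4.011 = 3207.
866 μg/L / 3207 = 0.270 μg/L = 270 pg/mL.

270 pg/mL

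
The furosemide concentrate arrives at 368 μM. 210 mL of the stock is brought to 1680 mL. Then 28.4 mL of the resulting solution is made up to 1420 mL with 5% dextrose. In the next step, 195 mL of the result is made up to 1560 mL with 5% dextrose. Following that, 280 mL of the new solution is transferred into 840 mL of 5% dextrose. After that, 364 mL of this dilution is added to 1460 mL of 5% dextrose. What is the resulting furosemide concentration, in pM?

5740 pM

Overall dilution factor = 8 × 50 × 8 × 4 × 5.011 = 6.41 × 10⁴.
368 μM / 6.41 × 10⁴ = 5.74 × 10⁻³ μM = 5740 pM.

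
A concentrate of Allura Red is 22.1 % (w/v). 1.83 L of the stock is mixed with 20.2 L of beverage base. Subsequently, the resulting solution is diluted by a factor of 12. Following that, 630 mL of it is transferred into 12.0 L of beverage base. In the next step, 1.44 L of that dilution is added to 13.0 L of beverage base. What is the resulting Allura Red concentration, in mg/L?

7.61 mg/L

Overall dilution factor = 12.04 × 12 × 20.05 × 10.03 = 2.90 × 10⁴.
22.1 % (w/v) / 2.90 × 10⁴ = 7.61 × 10⁻⁴ % (w/v) = 7.61 mg/L.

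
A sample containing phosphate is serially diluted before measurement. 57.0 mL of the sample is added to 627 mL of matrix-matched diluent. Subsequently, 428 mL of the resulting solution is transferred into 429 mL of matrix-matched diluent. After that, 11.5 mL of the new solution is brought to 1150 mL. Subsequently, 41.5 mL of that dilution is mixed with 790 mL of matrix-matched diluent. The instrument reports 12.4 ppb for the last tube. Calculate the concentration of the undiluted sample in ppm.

597 ppm

Overall dilution factor = 12 × 2.002 × 100 × 20.04 = 4.81 × 10⁴.
Original = 12.4 ppb × 4.81 × 10⁴ = 5.97 × 10⁵ ppb = 597 ppm.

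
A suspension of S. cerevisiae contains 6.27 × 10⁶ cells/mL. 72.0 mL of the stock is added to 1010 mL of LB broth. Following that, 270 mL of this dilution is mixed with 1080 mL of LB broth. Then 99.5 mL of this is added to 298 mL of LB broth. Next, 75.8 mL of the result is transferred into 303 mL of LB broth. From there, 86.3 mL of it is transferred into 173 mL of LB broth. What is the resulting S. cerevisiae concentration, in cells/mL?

1390 cells/mL

Overall dilution factor = 15.03 × 5 × 3.995 × 4.997 × 3.005 = 4507.
6.27 × 10⁶ cells/mL / 4507 = 1390 cells/mL.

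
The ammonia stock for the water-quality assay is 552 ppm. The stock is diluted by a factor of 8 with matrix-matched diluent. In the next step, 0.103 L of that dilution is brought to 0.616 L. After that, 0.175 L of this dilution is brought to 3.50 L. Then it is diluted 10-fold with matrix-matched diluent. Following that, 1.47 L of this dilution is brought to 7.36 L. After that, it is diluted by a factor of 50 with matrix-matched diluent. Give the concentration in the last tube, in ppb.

0.230 ppb

Overall dilution factor = 8 × 5.981 × 20 × 10 × 5.007 × 50 = 2.40 × 10⁶.
552 ppm / 2.40 × 10⁶ = 2.30 × 10⁻⁴ ppm = 0.230 ppb.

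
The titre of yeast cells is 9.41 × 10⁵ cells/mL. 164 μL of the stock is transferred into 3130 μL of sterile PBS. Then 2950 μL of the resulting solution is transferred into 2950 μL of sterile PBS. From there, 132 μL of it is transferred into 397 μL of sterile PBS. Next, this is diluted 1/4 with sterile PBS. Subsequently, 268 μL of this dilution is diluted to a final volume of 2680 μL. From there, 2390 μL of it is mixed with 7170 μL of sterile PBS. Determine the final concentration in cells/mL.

Overall dilution factor = 20.09 × 2 × 4.008 × 4 × 10 × 4 = 2.58 × 10⁴.
9.41 × 10⁵ cells/mL / 2.58 × 10⁴ = 36.5 cells/mL.

36.5 cells/mL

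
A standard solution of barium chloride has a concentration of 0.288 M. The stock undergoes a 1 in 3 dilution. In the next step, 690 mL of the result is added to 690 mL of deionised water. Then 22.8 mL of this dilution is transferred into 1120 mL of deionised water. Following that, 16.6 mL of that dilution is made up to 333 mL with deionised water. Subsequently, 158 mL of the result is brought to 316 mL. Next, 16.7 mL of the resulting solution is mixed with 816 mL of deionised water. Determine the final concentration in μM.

0.479 μM

Overall dilution factor = 3 × 2 × 50.12 × 20.06 × 2 × 49.86 = 6.02 × 10⁵.
0.288 M / 6.02 × 10⁵ = 4.79 × 10⁻⁷ M = 0.479 μM.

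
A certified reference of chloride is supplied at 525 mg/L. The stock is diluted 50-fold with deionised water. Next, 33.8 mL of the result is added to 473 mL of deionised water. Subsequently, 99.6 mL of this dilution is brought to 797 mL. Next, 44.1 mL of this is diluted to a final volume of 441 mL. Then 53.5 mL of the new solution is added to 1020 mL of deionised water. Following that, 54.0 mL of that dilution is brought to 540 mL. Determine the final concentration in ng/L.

43.6 ng/L

Overall dilution factor = 50 × 14.99 × 8.002 × 10 × 20.07 × 10 = 1.20 × 10⁷.
525 mg/L / 1.20 × 10⁷ = 4.36 × 10⁻⁵ mg/L = 43.6 ng/L.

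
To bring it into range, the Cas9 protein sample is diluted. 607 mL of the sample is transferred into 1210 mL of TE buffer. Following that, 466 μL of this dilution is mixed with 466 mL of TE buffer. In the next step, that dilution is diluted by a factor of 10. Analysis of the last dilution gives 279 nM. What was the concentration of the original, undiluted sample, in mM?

8.36 mM

Overall dilution factor = 2.993 × 1001 × 10 = 3.00 × 10⁴.
Original = 279 nM × 3.00 × 10⁴ = 8.36 × 10⁶ nM = 8.36 mM.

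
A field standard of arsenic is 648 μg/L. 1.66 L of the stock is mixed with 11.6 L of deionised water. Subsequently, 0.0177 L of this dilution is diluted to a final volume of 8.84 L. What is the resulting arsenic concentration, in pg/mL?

Overall dilution factor = 7.988 × 499.4 = 3989.
648 μg/L / 3989 = 0.162 μg/L = 162 pg/mL.

162 pg/mL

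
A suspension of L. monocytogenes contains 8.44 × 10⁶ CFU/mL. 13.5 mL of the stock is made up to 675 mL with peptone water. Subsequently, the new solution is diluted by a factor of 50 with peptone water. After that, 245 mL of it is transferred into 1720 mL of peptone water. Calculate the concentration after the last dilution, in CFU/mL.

Overall dilution factor = 50 × 50 × 8.020 = 2.01 × 10⁴.
8.44 × 10⁶ CFU/mL / 2.01 × 10⁴ = 421 CFU/mL.

421 CFU/mL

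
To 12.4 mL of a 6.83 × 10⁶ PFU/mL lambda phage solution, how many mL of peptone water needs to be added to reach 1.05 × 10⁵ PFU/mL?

V₂ = C₁V₁/C₂ = 6.83 × 10⁶ × 12.4 / 1.05 × 10⁵ = 807 mL.
Diluent to add = V₂ − V₁ = 807 − 12.4 = 794 mL.

794 mL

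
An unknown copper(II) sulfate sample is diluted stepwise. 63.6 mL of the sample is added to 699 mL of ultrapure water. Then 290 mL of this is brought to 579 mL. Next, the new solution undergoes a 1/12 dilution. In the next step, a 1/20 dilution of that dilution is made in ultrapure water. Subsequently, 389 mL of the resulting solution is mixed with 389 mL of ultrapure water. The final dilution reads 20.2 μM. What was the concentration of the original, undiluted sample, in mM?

232 mM

Overall dilution factor = 11.99 × 1.997 × 12 × 20 × 2 = 1.15 × 10⁴.
Original = 20.2 μM × 1.15 × 10⁴ = 2.32 × 10⁵ μM = 232 mM.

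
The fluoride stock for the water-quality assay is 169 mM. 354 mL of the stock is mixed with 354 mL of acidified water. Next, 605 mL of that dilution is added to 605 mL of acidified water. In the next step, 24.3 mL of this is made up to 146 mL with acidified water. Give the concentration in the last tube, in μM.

Overall dilution factor = 2 × 2 × 6.008 = 24.0.
169 mM / 24.0 = 7.03 mM = 7030 μM.

7030 μM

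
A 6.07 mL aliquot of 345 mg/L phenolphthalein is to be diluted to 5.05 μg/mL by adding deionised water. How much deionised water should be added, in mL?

5.05 μg/mL = 5.05 mg/L.
V₂ = C₁V₁/C₂ = 345 × 6.07 / 5.05 = 415 mL.
Diluent to add = V₂ − V₁ = 415 − 6.07 = 409 mL.

409 mL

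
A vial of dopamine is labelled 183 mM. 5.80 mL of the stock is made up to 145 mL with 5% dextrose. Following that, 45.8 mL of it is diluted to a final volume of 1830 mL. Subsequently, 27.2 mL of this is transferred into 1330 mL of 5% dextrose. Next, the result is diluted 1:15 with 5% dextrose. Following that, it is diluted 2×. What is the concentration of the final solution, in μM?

0.122 μM

Overall dilution factor = 25 × 39.96 × 49.90 × 15 × 2 = 1.50 × 10⁶.
183 mM / 1.50 × 10⁶ = 1.22 × 10⁻⁴ mM = 0.122 μM.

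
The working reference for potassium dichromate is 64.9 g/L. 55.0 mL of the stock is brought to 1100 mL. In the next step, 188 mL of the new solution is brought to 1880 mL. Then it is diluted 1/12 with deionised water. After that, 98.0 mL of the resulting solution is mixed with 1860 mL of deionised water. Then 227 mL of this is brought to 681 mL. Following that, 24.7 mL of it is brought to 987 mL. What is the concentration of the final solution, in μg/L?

Overall dilution factor = 20 × 10 × 12 × 19.98 × 3 × 39.96 = 5.75 × 10⁶.
64.9 g/L / 5.75 × 10⁶ = 1.13 × 10⁻⁵ g/L = 11.3 μg/L.

11.3 μg/L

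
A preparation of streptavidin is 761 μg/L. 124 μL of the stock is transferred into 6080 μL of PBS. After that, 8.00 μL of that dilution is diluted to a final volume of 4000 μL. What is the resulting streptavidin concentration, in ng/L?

30.4 ng/L

Overall dilution factor = 50.03 × 500 = 2.50 × 10⁴.
761 μg/L / 2.50 × 10⁴ = 0.0304 μg/L = 30.4 ng/L.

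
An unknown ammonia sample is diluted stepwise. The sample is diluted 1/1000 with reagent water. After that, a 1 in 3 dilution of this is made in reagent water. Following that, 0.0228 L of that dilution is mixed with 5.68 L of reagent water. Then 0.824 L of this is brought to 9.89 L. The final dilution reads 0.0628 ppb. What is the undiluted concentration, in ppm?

566 ppm

Overall dilution factor = 1000 × 3 × 250.1 × 12.00 = 9.01 × 10⁶.
Original = 0.0628 ppb × 9.01 × 10⁶ = 5.66 × 10⁵ ppb = 566 ppm.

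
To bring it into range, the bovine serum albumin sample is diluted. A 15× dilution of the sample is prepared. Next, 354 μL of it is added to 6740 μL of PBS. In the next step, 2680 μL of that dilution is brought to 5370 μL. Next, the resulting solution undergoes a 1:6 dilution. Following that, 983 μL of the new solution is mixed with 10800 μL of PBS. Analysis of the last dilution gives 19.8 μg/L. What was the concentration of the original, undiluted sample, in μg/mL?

858 μg/mL

Overall dilution factor = 15 × 20.04 × 2.004 × 6 × 11.99 = 4.33 × 10⁴.
Original = 19.8 μg/L × 4.33 × 10⁴ = 8.58 × 10⁵ μg/L = 858 μg/mL.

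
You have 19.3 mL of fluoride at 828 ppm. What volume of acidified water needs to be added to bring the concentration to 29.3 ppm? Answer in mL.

V₂ = C₁V₁/C₂ = 828 × 19.3 / 29.3 = 545 mL.
Diluent to add = V₂ − V₁ = 545 − 19.3 = 526 mL.

526 mL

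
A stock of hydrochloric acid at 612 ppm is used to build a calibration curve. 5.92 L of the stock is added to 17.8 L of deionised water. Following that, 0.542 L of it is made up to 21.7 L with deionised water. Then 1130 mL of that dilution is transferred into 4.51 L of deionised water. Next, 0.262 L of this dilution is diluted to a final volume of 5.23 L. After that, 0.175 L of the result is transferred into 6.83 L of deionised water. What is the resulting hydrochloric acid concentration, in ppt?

957 ppt

Overall dilution factor = 4.007 × 40.04 × 4.991 × 19.96 × 40.03 = 6.40 × 10⁵.
612 ppm / 6.40 × 10⁵ = 9.57 × 10⁻⁴ ppm = 957 ppt.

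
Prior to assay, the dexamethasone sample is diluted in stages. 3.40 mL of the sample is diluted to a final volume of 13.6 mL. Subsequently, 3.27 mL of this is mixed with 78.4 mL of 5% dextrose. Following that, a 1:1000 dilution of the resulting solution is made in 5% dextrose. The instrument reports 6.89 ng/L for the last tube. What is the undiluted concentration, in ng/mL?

688 ng/mL

Overall dilution factor = 4 × 24.98 × 1000 = 9.99 × 10⁴.
Original = 6.89 ng/L × 9.99 × 10⁴ = 6.88 × 10⁵ ng/L = 688 ng/mL.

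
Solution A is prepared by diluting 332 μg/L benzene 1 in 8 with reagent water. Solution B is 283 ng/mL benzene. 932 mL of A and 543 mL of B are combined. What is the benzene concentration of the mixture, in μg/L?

130 μg/L

C_A = 332 μg/L / 8 = 41.5 μg/L.
C_B = 283 ng/mL = 283 μg/L.
C_mix = (C_A·V_A + C_B·V_B)/(V_A + V_B) = (41.5×932 + 283×543) / 1475 = 130 μg/L.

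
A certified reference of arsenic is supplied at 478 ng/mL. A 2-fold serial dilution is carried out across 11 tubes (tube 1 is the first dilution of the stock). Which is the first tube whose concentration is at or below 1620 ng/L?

Tube n has concentration 478 ng/mL / 2ⁿ.
Need 2ⁿ ≥ 478 ng/mL / 1620 ng/L = 295, so n ≥ 8.20.
First such tube: n = 9.

tube 9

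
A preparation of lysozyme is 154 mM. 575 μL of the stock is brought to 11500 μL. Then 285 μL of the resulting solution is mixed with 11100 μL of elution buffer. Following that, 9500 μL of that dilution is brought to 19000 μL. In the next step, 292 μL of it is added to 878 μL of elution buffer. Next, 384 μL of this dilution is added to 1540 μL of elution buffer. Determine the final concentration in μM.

Overall dilution factor = 20 × 39.95 × 2 × 4.007 × 5.010 = 3.21 × 10⁴.
154 mM / 3.21 × 10⁴ = 4.80 × 10⁻³ mM = 4.80 μM.

4.80 μM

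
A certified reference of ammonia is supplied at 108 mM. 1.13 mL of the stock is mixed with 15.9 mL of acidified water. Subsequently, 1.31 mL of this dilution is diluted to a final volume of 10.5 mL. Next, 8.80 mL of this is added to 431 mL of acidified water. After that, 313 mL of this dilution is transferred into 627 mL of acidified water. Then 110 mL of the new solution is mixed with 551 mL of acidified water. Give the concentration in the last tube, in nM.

Overall dilution factor = 15.07 × 8.015 × 49.98 × 3.003 × 6.009 = 1.09 × 10⁵.
108 mM / 1.09 × 10⁵ = 9.91 × 10⁻⁴ mM = 991 nM.

991 nM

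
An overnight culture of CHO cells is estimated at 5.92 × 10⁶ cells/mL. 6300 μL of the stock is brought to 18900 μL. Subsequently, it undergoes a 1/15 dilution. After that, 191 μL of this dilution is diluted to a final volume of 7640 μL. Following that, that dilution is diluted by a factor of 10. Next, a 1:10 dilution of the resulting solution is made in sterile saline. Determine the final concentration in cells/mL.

Overall dilution factor = 3 × 15 × 40 × 10 × 10 = 1.80 × 10⁵.
5.92 × 10⁶ cells/mL / 1.80 × 10⁵ = 32.9 cells/mL.

32.9 cells/mL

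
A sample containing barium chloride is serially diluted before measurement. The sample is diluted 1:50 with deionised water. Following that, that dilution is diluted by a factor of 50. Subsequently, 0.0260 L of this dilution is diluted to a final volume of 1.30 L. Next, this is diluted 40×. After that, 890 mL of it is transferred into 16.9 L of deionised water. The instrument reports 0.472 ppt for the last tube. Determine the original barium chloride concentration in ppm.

47.2 ppm

Overall dilution factor = 50 × 50 × 50 × 40 × 19.99 = 9.99 × 10⁷.
Original = 0.472 ppt × 9.99 × 10⁷ = 4.72 × 10⁷ ppt = 47.2 ppm.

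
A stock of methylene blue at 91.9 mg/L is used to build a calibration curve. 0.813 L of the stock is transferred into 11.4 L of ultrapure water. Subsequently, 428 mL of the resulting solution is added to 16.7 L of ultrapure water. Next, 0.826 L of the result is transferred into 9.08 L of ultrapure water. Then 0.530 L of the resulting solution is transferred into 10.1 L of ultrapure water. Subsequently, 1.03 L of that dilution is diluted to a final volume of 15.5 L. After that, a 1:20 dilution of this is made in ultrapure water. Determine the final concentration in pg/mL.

Overall dilution factor = 15.02 × 40.02 × 11.99 × 20.06 × 15.05 × 20 = 4.35 × 10⁷.
91.9 mg/L / 4.35 × 10⁷ = 2.11 × 10⁻⁶ mg/L = 2.11 pg/mL.

2.11 pg/mL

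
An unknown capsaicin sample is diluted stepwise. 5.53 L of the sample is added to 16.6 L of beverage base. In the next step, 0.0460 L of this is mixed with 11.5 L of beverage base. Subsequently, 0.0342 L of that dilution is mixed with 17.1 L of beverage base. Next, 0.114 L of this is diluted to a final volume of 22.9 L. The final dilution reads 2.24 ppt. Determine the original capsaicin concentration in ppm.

226 ppm

Overall dilution factor = 4.002 × 251 × 501 × 200.9 = 1.01 × 10⁸.
Original = 2.24 ppt × 1.01 × 10⁸ = 2.26 × 10⁸ ppt = 226 ppm.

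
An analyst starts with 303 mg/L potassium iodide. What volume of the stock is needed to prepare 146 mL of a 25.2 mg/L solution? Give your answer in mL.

12.1 mL

V₁ = C₂V₂/C₁ = 25.2 × 146 / 303 = 12.1 mL.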